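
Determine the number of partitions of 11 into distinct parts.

They are:
11
10+1
9+2
8+3
8+2+1
7+4
7+3+1
6+5
6+4+1
6+3+2
5+4+2
5+3+2+1
Counting gives 12.

12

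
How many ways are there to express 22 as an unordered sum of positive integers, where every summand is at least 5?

The partitions of 22 that satisfy the conditions:
22
5,17
6,16
7,15
8,14
9,13
10,12
5,5,12
11,11
5,6,11
5,7,10
6,6,10
5,8,9
6,7,9
6,8,8
7,7,8
5,5,5,7
5,5,6,6
Counting gives 18.

18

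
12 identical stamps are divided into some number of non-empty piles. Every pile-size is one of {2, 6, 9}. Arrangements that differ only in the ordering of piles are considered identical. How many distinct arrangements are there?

Enumerating:
6+6
6+2+2+2
2+2+2+2+2+2
Counting gives 3.

3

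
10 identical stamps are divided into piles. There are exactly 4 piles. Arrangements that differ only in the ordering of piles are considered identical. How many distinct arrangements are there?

The partitions of 10 that satisfy the conditions:
7 + 1 + 1 + 1
6 + 2 + 1 + 1
5 + 3 + 1 + 1
5 + 2 + 2 + 1
4 + 4 + 1 + 1
4 + 3 + 2 + 1
4 + 2 + 2 + 2
3 + 3 + 3 + 1
3 + 3 + 2 + 2

9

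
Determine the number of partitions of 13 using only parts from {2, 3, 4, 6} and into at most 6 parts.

7

Listing the qualifying partitions of 13:
6+4+3
6+3+2+2
4+4+3+2
4+3+3+3
4+3+2+2+2
3+3+3+2+2
3+2+2+2+2+2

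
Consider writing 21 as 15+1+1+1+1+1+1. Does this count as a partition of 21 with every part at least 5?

No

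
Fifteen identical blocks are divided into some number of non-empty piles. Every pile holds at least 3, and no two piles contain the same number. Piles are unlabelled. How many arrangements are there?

Listing the qualifying partitions of 15:
15
12, 3
11, 4
10, 5
9, 6
8, 7
8, 4, 3
7, 5, 3
6, 5, 4
Counting gives 9.

9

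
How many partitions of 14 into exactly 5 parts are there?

23

Enumerating:
10+1+1+1+1
9+2+1+1+1
8+3+1+1+1
8+2+2+1+1
7+4+1+1+1
7+3+2+1+1
7+2+2+2+1
6+5+1+1+1
6+4+2+1+1
6+3+3+1+1
6+3+2+2+1
6+2+2+2+2
5+5+2+1+1
5+4+3+1+1
5+4+2+2+1
5+3+3+2+1
5+3+2+2+2
4+4+4+1+1
4+4+3+2+1
4+4+2+2+2
4+3+3+3+1
4+3+3+2+2
3+3+3+3+2
That's 23 in total.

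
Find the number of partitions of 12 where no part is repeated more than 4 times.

60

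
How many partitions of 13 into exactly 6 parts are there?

Listing the qualifying partitions of 13:
8,1,1,1,1,1
7,2,1,1,1,1
6,3,1,1,1,1
6,2,2,1,1,1
5,4,1,1,1,1
5,3,2,1,1,1
5,2,2,2,1,1
4,4,2,1,1,1
4,3,3,1,1,1
4,3,2,2,1,1
4,2,2,2,2,1
3,3,3,2,1,1
3,3,2,2,2,1
3,2,2,2,2,2
Counting gives 14.

14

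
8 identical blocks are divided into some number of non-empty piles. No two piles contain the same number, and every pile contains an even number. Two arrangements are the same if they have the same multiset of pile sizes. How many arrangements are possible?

They are:
8
2 + 6
Counting gives 2.

2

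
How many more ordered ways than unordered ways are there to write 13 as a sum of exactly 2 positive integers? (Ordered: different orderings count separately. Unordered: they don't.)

6

Ordered (compositions into 2 parts): C(12,1) = 12.
Unordered (partitions into 2 parts): 6.
Difference: 12 − 6 = 6.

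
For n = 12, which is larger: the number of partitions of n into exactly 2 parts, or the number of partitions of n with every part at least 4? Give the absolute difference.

1

Partitions of 12 into exactly 2 parts: 6.
Partitions of 12 with every part at least 4: 5.
|6 − 5| = 1.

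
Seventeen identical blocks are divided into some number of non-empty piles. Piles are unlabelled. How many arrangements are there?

297

There are 297 such partitions.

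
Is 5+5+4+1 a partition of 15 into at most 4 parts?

Yes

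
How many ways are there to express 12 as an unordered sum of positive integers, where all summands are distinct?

15

They are:
12
1 + 11
2 + 10
3 + 9
1 + 2 + 9
4 + 8
1 + 3 + 8
5 + 7
1 + 4 + 7
2 + 3 + 7
1 + 5 + 6
2 + 4 + 6
1 + 2 + 3 + 6
3 + 4 + 5
1 + 2 + 4 + 5
Counting gives 15.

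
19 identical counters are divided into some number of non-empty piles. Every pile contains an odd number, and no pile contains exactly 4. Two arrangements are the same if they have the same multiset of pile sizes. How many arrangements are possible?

54

A partial list (first 12 by largest part):
19
1, 1, 17
1, 3, 15
1, 1, 1, 1, 15
1, 5, 13
3, 3, 13
1, 1, 1, 3, 13
1, 1, 1, 1, 1, 1, 13
1, 7, 11
3, 5, 11
1, 1, 1, 5, 11
1, 1, 3, 3, 11
…and 42 more, for 54 total.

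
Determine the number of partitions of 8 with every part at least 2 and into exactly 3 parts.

2

Enumerating:
4+2+2
3+3+2
Counting gives 2.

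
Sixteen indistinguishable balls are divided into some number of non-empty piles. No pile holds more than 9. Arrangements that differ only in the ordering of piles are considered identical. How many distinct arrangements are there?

201

There are 201 such partitions.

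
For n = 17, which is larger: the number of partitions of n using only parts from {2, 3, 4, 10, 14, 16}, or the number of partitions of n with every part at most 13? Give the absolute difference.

279

Partitions of 17 using only parts from {2, 3, 4, 10, 14, 16}: 11.
Partitions of 17 with every part at most 13: 290.
|11 − 290| = 279.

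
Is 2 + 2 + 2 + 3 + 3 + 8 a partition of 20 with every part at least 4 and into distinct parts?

No

The parts sum to 20, and the condition 'every summand is at least 4' is violated.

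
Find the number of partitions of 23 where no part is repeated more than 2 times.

Counting exhaustively, 355 partitions satisfy the conditions.

355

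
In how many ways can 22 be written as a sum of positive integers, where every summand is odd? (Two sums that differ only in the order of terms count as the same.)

89

There are 89 such partitions.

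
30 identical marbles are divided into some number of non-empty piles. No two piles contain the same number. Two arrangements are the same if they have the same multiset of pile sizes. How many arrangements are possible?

296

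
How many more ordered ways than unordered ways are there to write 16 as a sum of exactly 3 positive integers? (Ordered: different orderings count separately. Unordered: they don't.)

Compositions: C(15,2) = 105.
Unordered (partitions into 3 parts): 21.
Difference: 105 − 21 = 84.

84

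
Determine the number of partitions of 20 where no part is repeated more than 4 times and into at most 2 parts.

11

Listing the qualifying partitions of 20:
20
1+19
2+18
3+17
4+16
5+15
6+14
7+13
8+12
9+11
10+10
That's 11 in total.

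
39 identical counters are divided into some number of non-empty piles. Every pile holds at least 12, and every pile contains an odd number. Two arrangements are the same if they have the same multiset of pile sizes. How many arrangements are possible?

2

Enumerating:
39
13, 13, 13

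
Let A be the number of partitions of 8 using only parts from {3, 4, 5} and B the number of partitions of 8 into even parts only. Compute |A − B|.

Partitions of 8 using only parts from {3, 4, 5}: 2.
Partitions of 8 into even parts only: 5.
|2 − 5| = 3.

3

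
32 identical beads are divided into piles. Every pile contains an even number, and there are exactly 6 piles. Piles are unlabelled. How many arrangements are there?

There are too many to list fully; the first 12 (by largest part) are:
2, 2, 2, 2, 2, 22
2, 2, 2, 2, 4, 20
2, 2, 2, 2, 6, 18
2, 2, 2, 4, 4, 18
2, 2, 2, 2, 8, 16
2, 2, 2, 4, 6, 16
2, 2, 4, 4, 4, 16
2, 2, 2, 2, 10, 14
2, 2, 2, 4, 8, 14
2, 2, 2, 6, 6, 14
2, 2, 4, 4, 6, 14
2, 4, 4, 4, 4, 14
…and 23 more, for 35 total.

35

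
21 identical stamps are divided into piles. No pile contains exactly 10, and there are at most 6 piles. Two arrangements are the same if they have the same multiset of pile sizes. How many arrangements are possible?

Enumerating by decreasing first part gives 294 partitions in all.

294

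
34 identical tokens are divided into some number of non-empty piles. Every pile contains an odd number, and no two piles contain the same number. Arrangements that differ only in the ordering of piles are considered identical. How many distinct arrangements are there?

26

A partial list (first 12 by largest part):
33+1
31+3
29+5
27+7
25+9
25+5+3+1
23+11
23+7+3+1
21+13
21+9+3+1
21+7+5+1
19+15
…and 14 more, for 26 total.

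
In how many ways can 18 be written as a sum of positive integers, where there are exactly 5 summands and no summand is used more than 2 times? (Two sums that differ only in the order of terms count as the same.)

36

There are too many to list fully; the first 12 (by largest part) are:
12+2+2+1+1
11+3+2+1+1
10+4+2+1+1
10+3+3+1+1
10+3+2+2+1
9+5+2+1+1
9+4+3+1+1
9+4+2+2+1
9+3+3+2+1
8+6+2+1+1
8+5+3+1+1
8+5+2+2+1
…and 24 more, for 36 total.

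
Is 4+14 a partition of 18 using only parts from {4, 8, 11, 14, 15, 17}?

Yes

The parts sum to 18, and the condition 'each summand belongs to {4, 8, 11, 14, 15, 17}' holds.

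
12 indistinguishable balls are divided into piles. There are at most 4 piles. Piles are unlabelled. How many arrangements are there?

34

There are too many to list fully; the first 12 (by largest part) are:
12
11, 1
10, 2
10, 1, 1
9, 3
9, 2, 1
9, 1, 1, 1
8, 4
8, 3, 1
8, 2, 2
8, 2, 1, 1
7, 5
…and 22 more, for 34 total.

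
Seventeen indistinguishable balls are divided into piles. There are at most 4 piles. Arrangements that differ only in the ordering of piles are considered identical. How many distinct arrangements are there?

72

Enumerating by decreasing first part gives 72 partitions in all.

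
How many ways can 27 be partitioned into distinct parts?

192

Systematic enumeration (by largest part, then next-largest, …) yields 192.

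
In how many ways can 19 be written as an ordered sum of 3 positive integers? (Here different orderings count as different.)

By stars and bars with positive parts, the count is C(18,2) = 153.

153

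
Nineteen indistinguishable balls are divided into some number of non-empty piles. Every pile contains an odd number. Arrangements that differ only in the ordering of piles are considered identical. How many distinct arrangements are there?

54

There are too many to list fully; the first 12 (by largest part) are:
19
17+1+1
15+3+1
15+1+1+1+1
13+5+1
13+3+3
13+3+1+1+1
13+1+1+1+1+1+1
11+7+1
11+5+3
11+5+1+1+1
11+3+3+1+1
…and 42 more, for 54 total.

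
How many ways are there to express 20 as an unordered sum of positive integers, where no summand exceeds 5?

192

Systematic enumeration (by largest part, then next-largest, …) yields 192.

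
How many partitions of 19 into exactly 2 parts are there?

Enumerating:
1,18
2,17
3,16
4,15
5,14
6,13
7,12
8,11
9,10
That's 9 in total.

9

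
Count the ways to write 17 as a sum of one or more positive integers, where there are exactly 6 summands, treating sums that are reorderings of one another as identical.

44

There are too many to list fully; the first 12 (by largest part) are:
1, 1, 1, 1, 1, 12
1, 1, 1, 1, 2, 11
1, 1, 1, 1, 3, 10
1, 1, 1, 2, 2, 10
1, 1, 1, 1, 4, 9
1, 1, 1, 2, 3, 9
1, 1, 2, 2, 2, 9
1, 1, 1, 1, 5, 8
1, 1, 1, 2, 4, 8
1, 1, 1, 3, 3, 8
1, 1, 2, 2, 3, 8
1, 2, 2, 2, 2, 8
…and 32 more, for 44 total.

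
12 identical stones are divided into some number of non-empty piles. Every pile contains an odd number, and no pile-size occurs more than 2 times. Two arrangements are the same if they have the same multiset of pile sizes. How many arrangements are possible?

Enumerating:
11, 1
9, 3
7, 5
7, 3, 1, 1
5, 5, 1, 1
5, 3, 3, 1
That's 6 in total.

6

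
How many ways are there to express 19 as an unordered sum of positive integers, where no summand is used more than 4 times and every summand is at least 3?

38

A partial list (first 12 by largest part):
19
16+3
15+4
14+5
13+6
13+3+3
12+7
12+4+3
11+8
11+5+3
11+4+4
10+9
…and 26 more, for 38 total.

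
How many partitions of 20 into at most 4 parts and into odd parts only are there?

20

The partitions of 20 that satisfy the conditions:
19+1
17+3
17+1+1+1
15+5
15+3+1+1
13+7
13+5+1+1
13+3+3+1
11+9
11+7+1+1
11+5+3+1
11+3+3+3
9+9+1+1
9+7+3+1
9+5+5+1
9+5+3+3
7+7+5+1
7+7+3+3
7+5+5+3
5+5+5+5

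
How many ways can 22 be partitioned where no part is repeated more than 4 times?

Counting exhaustively, 628 partitions satisfy the conditions.

628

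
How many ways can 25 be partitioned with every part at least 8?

7

They are:
25
17, 8
16, 9
15, 10
14, 11
13, 12
9, 8, 8
That's 7 in total.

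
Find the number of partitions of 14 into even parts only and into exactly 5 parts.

The partitions of 14 that satisfy the conditions:
6, 2, 2, 2, 2
4, 4, 2, 2, 2
That's 2 in total.

2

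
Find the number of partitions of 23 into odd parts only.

Enumerating by decreasing first part gives 104 partitions in all.

104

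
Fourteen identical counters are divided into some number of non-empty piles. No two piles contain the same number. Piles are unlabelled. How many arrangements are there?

The partitions of 14 that satisfy the conditions:
14
13, 1
12, 2
11, 3
11, 2, 1
10, 4
10, 3, 1
9, 5
9, 4, 1
9, 3, 2
8, 6
8, 5, 1
8, 4, 2
8, 3, 2, 1
7, 6, 1
7, 5, 2
7, 4, 3
7, 4, 2, 1
6, 5, 3
6, 5, 2, 1
6, 4, 3, 1
5, 4, 3, 2

22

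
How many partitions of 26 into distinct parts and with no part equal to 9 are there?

133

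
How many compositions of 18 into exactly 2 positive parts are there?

By stars and bars with positive parts, the count is C(17,1) = 17.

17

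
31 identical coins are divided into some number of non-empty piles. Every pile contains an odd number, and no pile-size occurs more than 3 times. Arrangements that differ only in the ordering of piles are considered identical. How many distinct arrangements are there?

112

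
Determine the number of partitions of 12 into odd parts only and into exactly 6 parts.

3

Listing the qualifying partitions of 12:
7,1,1,1,1,1
5,3,1,1,1,1
3,3,3,1,1,1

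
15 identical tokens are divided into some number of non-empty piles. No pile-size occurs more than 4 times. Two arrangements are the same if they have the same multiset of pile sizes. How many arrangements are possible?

127

Counting exhaustively, 127 partitions satisfy the conditions.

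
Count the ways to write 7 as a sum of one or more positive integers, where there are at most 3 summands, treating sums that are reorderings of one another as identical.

Enumerating:
7
6, 1
5, 2
5, 1, 1
4, 3
4, 2, 1
3, 3, 1
3, 2, 2

8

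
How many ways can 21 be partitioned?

792

Enumerating by decreasing first part gives 792 partitions in all.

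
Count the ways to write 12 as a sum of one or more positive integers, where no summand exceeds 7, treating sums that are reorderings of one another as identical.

65

A partial list (first 12 by largest part):
7, 5
7, 4, 1
7, 3, 2
7, 3, 1, 1
7, 2, 2, 1
7, 2, 1, 1, 1
7, 1, 1, 1, 1, 1
6, 6
6, 5, 1
6, 4, 2
6, 4, 1, 1
6, 3, 3
…and 53 more, for 65 total.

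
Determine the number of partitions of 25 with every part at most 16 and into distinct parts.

117

A full systematic count gives 117.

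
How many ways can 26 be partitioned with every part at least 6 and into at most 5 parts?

21

Enumerating:
26
6 + 20
7 + 19
8 + 18
9 + 17
10 + 16
11 + 15
12 + 14
6 + 6 + 14
13 + 13
6 + 7 + 13
6 + 8 + 12
7 + 7 + 12
6 + 9 + 11
7 + 8 + 11
6 + 10 + 10
7 + 9 + 10
8 + 8 + 10
8 + 9 + 9
6 + 6 + 6 + 8
6 + 6 + 7 + 7
Counting gives 21.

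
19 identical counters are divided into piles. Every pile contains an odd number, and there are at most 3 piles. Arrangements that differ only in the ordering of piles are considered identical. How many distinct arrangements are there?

The partitions of 19 that satisfy the conditions:
19
17, 1, 1
15, 3, 1
13, 5, 1
13, 3, 3
11, 7, 1
11, 5, 3
9, 9, 1
9, 7, 3
9, 5, 5
7, 7, 5
Counting gives 11.

11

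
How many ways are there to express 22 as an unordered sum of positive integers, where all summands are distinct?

Counting exhaustively, 89 partitions satisfy the conditions.

89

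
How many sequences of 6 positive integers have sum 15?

By stars and bars with positive parts, the count is C(14,5) = 2002.

2002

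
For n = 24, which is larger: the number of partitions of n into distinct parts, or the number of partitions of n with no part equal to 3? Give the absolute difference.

Partitions of 24 into distinct parts: 122.
Partitions of 24 with no part equal to 3: 783.
|122 − 783| = 661.

661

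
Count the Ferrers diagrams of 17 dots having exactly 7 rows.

There are too many to list fully; the first 12 (by largest part) are:
11,1,1,1,1,1,1
10,2,1,1,1,1,1
9,3,1,1,1,1,1
9,2,2,1,1,1,1
8,4,1,1,1,1,1
8,3,2,1,1,1,1
8,2,2,2,1,1,1
7,5,1,1,1,1,1
7,4,2,1,1,1,1
7,3,3,1,1,1,1
7,3,2,2,1,1,1
7,2,2,2,2,1,1
…and 26 more, for 38 total.

38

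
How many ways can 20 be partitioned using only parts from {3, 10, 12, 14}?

Enumerating:
3+3+14
10+10
Counting gives 2.

2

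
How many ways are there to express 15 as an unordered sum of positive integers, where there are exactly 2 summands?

7

They are:
14 + 1
13 + 2
12 + 3
11 + 4
10 + 5
9 + 6
8 + 7
Counting gives 7.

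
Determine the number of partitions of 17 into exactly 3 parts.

24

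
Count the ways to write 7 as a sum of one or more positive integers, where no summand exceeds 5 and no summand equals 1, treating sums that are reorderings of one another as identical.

Enumerating:
5, 2
4, 3
3, 2, 2

3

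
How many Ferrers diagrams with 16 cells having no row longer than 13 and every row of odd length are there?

31

A partial list (first 12 by largest part):
13, 3
13, 1, 1, 1
11, 5
11, 3, 1, 1
11, 1, 1, 1, 1, 1
9, 7
9, 5, 1, 1
9, 3, 3, 1
9, 3, 1, 1, 1, 1
9, 1, 1, 1, 1, 1, 1, 1
7, 7, 1, 1
7, 5, 3, 1
…and 19 more, for 31 total.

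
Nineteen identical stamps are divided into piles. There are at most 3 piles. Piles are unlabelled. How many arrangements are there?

40

A partial list (first 12 by largest part):
19
18 + 1
17 + 2
17 + 1 + 1
16 + 3
16 + 2 + 1
15 + 4
15 + 3 + 1
15 + 2 + 2
14 + 5
14 + 4 + 1
14 + 3 + 2
…and 28 more, for 40 total.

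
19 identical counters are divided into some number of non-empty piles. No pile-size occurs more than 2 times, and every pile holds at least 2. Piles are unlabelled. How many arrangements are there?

65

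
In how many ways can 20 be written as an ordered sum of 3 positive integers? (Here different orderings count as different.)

171

A composition of 20 into 3 positive parts is chosen by placing 2 dividers among the 19 gaps between 20 units: C(19,2) = 171.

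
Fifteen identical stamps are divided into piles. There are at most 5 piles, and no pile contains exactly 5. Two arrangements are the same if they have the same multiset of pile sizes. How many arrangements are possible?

A partial list (first 12 by largest part):
15
14, 1
13, 2
13, 1, 1
12, 3
12, 2, 1
12, 1, 1, 1
11, 4
11, 3, 1
11, 2, 2
11, 2, 1, 1
11, 1, 1, 1, 1
…and 49 more, for 61 total.

61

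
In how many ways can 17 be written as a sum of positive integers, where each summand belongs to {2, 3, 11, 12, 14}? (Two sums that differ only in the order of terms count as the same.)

7

Listing the qualifying partitions of 17:
14,3
12,3,2
11,3,3
11,2,2,2
3,3,3,3,3,2
3,3,3,2,2,2,2
3,2,2,2,2,2,2,2
That's 7 in total.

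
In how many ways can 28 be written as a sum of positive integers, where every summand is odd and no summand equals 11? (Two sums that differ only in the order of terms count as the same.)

184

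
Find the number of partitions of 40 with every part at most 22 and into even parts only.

Direct enumeration gives 560 partitions.

560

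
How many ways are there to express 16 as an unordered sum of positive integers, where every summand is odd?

There are too many to list fully; the first 12 (by largest part) are:
15, 1
13, 3
13, 1, 1, 1
11, 5
11, 3, 1, 1
11, 1, 1, 1, 1, 1
9, 7
9, 5, 1, 1
9, 3, 3, 1
9, 3, 1, 1, 1, 1
9, 1, 1, 1, 1, 1, 1, 1
7, 7, 1, 1
…and 20 more, for 32 total.

32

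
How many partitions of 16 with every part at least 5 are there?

6

The partitions of 16 that satisfy the conditions:
16
11, 5
10, 6
9, 7
8, 8
6, 5, 5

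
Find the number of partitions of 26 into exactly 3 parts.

56

A partial list (first 12 by largest part):
1 + 1 + 24
1 + 2 + 23
1 + 3 + 22
2 + 2 + 22
1 + 4 + 21
2 + 3 + 21
1 + 5 + 20
2 + 4 + 20
3 + 3 + 20
1 + 6 + 19
2 + 5 + 19
3 + 4 + 19
…and 44 more, for 56 total.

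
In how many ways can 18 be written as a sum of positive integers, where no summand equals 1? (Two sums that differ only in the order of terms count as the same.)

88

Counting exhaustively, 88 partitions satisfy the conditions.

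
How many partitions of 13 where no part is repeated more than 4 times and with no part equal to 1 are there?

23

Listing the qualifying partitions of 13:
13
11+2
10+3
9+4
9+2+2
8+5
8+3+2
7+6
7+4+2
7+3+3
7+2+2+2
6+5+2
6+4+3
6+3+2+2
5+5+3
5+4+4
5+4+2+2
5+3+3+2
5+2+2+2+2
4+4+3+2
4+3+3+3
4+3+2+2+2
3+3+3+2+2
That's 23 in total.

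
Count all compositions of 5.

There are 4 gaps and each independently is a cut or not, giving 2^4 = 16.

16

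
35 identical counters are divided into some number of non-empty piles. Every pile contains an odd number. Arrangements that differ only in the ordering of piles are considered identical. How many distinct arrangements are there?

585

Direct enumeration gives 585 partitions.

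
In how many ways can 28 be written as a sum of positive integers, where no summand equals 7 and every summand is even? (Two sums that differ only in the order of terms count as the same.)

135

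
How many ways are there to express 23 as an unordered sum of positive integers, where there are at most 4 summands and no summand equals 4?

A full systematic count gives 110.

110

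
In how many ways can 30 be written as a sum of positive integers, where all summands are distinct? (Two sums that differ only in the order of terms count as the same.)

296

There are 296 such partitions.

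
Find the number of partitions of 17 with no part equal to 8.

267

Systematic enumeration (by largest part, then next-largest, …) yields 267.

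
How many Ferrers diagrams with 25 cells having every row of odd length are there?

Systematic enumeration (by largest part, then next-largest, …) yields 142.

142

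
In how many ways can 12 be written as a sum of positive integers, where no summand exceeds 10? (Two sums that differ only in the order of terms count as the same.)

Counting exhaustively, 75 partitions satisfy the conditions.

75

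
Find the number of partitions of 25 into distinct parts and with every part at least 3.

There are too many to list fully; the first 12 (by largest part) are:
25
22 + 3
21 + 4
20 + 5
19 + 6
18 + 7
18 + 4 + 3
17 + 8
17 + 5 + 3
16 + 9
16 + 6 + 3
16 + 5 + 4
…and 32 more, for 44 total.

44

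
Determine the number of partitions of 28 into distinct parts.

222

Systematic enumeration (by largest part, then next-largest, …) yields 222.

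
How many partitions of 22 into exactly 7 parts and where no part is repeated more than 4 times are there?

There are 113 such partitions.

113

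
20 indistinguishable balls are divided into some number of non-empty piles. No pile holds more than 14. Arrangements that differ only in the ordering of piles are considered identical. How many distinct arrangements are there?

608

Counting exhaustively, 608 partitions satisfy the conditions.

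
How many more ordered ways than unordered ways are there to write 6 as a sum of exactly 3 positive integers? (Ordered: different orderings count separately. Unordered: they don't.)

Ordered (compositions into 3 parts): C(5,2) = 10.
Unordered (partitions into 3 parts): 3.
Difference: 10 − 3 = 7.

7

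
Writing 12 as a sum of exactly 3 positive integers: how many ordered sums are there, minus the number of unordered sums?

Ordered (compositions into 3 parts): C(11,2) = 55.
Partitions of 12 into exactly 3 parts: 12.
Difference: 55 − 12 = 43.

43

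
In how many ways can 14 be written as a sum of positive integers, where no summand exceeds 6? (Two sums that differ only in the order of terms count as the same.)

A full systematic count gives 90.

90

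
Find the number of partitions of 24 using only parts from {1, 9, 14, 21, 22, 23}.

The partitions of 24 that satisfy the conditions:
23,1
22,1,1
21,1,1,1
14,9,1
14,1,1,1,1,1,1,1,1,1,1
9,9,1,1,1,1,1,1
9,1,1,1,1,1,1,1,1,1,1,1,1,1,1,1
1,1,1,1,1,1,1,1,1,1,1,1,1,1,1,1,1,1,1,1,1,1,1,1

8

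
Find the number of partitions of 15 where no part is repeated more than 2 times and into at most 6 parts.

A partial list (first 12 by largest part):
15
14,1
13,2
13,1,1
12,3
12,2,1
11,4
11,3,1
11,2,2
11,2,1,1
10,5
10,4,1
…and 58 more, for 70 total.

70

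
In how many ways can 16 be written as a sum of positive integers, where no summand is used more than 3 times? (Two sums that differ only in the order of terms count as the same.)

132

Counting exhaustively, 132 partitions satisfy the conditions.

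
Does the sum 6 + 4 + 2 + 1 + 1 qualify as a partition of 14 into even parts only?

The parts sum to 14, and the condition 'every summand is even' is violated.

No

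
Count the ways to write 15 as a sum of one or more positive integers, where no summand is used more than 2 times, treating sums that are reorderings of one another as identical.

There are too many to list fully; the first 12 (by largest part) are:
15
14, 1
13, 2
13, 1, 1
12, 3
12, 2, 1
11, 4
11, 3, 1
11, 2, 2
11, 2, 1, 1
10, 5
10, 4, 1
…and 58 more, for 70 total.

70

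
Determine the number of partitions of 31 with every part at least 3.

391

A full systematic count gives 391.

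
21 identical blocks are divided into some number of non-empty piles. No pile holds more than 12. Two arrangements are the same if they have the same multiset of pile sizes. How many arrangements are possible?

Direct enumeration gives 725 partitions.

725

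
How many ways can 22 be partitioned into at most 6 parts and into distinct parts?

Counting exhaustively, 89 partitions satisfy the conditions.

89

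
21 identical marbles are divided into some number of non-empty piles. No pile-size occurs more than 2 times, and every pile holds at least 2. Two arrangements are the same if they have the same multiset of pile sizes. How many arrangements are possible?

96

A full systematic count gives 96.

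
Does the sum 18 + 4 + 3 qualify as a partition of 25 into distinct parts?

The parts sum to 25, and the condition 'all summands are distinct' holds.

Yes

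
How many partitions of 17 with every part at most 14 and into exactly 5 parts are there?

47

A partial list (first 12 by largest part):
13 + 1 + 1 + 1 + 1
12 + 2 + 1 + 1 + 1
11 + 3 + 1 + 1 + 1
11 + 2 + 2 + 1 + 1
10 + 4 + 1 + 1 + 1
10 + 3 + 2 + 1 + 1
10 + 2 + 2 + 2 + 1
9 + 5 + 1 + 1 + 1
9 + 4 + 2 + 1 + 1
9 + 3 + 3 + 1 + 1
9 + 3 + 2 + 2 + 1
9 + 2 + 2 + 2 + 2
…and 35 more, for 47 total.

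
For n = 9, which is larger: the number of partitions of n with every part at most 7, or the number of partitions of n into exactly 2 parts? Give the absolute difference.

Partitions of 9 with every part at most 7: 28.
Partitions of 9 into exactly 2 parts: 4.
|28 − 4| = 24.

24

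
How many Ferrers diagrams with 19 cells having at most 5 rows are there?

164

Counting exhaustively, 164 partitions satisfy the conditions.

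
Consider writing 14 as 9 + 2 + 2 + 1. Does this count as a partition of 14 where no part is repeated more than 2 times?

Yes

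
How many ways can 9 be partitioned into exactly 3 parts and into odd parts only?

3

They are:
7 + 1 + 1
5 + 3 + 1
3 + 3 + 3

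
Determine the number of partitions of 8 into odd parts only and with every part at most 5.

5

The partitions of 8 that satisfy the conditions:
5,3
5,1,1,1
3,3,1,1
3,1,1,1,1,1
1,1,1,1,1,1,1,1
Counting gives 5.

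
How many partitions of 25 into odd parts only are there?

142

Enumerating by decreasing first part gives 142 partitions in all.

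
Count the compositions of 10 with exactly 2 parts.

By stars and bars with positive parts, the count is C(9,1) = 9.

9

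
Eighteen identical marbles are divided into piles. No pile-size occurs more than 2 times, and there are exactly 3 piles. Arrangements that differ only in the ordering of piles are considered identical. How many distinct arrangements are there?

A partial list (first 12 by largest part):
16 + 1 + 1
15 + 2 + 1
14 + 3 + 1
14 + 2 + 2
13 + 4 + 1
13 + 3 + 2
12 + 5 + 1
12 + 4 + 2
12 + 3 + 3
11 + 6 + 1
11 + 5 + 2
11 + 4 + 3
…and 14 more, for 26 total.

26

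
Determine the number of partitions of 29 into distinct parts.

256

A full systematic count gives 256.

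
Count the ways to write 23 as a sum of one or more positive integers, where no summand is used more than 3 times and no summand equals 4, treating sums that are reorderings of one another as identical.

343

Systematic enumeration (by largest part, then next-largest, …) yields 343.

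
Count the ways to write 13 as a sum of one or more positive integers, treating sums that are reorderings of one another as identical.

There are 101 such partitions.

101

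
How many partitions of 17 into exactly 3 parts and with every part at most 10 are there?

15

Enumerating:
1 + 6 + 10
2 + 5 + 10
3 + 4 + 10
1 + 7 + 9
2 + 6 + 9
3 + 5 + 9
4 + 4 + 9
1 + 8 + 8
2 + 7 + 8
3 + 6 + 8
4 + 5 + 8
3 + 7 + 7
4 + 6 + 7
5 + 5 + 7
5 + 6 + 6
Counting gives 15.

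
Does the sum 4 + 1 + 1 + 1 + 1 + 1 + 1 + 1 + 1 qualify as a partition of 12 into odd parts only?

The parts sum to 12, and the condition 'every summand is odd' is violated.

No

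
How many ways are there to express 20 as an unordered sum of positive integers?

Counting exhaustively, 627 partitions satisfy the conditions.

627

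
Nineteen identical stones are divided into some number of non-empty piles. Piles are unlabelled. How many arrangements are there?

Counting exhaustively, 490 partitions satisfy the conditions.

490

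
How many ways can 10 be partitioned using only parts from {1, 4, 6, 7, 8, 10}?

8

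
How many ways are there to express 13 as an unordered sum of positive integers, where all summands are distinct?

18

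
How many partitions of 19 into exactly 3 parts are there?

30

There are too many to list fully; the first 12 (by largest part) are:
17 + 1 + 1
16 + 2 + 1
15 + 3 + 1
15 + 2 + 2
14 + 4 + 1
14 + 3 + 2
13 + 5 + 1
13 + 4 + 2
13 + 3 + 3
12 + 6 + 1
12 + 5 + 2
12 + 4 + 3
…and 18 more, for 30 total.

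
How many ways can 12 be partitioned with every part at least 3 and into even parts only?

4

They are:
12
8,4
6,6
4,4,4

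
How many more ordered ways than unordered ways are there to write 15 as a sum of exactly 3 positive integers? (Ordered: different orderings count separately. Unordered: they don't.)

72

Ordered (compositions into 3 parts): C(14,2) = 91.
Unordered (partitions into 3 parts): 19.
Difference: 91 − 19 = 72.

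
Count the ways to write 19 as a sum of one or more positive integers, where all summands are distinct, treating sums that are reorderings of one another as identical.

54

A partial list (first 12 by largest part):
19
1+18
2+17
3+16
1+2+16
4+15
1+3+15
5+14
1+4+14
2+3+14
6+13
1+5+13
…and 42 more, for 54 total.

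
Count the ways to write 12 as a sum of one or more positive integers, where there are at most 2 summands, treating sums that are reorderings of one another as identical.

Listing the qualifying partitions of 12:
12
1 + 11
2 + 10
3 + 9
4 + 8
5 + 7
6 + 6

7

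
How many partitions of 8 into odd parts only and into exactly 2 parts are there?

They are:
1,7
3,5

2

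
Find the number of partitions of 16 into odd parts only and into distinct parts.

5

They are:
15+1
13+3
11+5
9+7
7+5+3+1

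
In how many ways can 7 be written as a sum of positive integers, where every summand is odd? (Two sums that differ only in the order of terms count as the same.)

Enumerating:
7
5+1+1
3+3+1
3+1+1+1+1
1+1+1+1+1+1+1
That's 5 in total.

5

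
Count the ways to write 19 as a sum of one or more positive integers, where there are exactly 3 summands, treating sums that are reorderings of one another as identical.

30

There are too many to list fully; the first 12 (by largest part) are:
1+1+17
1+2+16
1+3+15
2+2+15
1+4+14
2+3+14
1+5+13
2+4+13
3+3+13
1+6+12
2+5+12
3+4+12
…and 18 more, for 30 total.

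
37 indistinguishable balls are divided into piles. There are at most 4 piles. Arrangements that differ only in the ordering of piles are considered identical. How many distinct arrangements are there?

511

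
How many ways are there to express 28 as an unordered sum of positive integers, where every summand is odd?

There are 222 such partitions.

222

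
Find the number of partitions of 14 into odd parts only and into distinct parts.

3

The partitions of 14 that satisfy the conditions:
1+13
3+11
5+9
Counting gives 3.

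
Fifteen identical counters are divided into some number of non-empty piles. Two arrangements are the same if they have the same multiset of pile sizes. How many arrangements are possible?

There are 176 such partitions.

176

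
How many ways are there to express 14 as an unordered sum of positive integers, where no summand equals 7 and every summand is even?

They are:
14
12,2
10,4
10,2,2
8,6
8,4,2
8,2,2,2
6,6,2
6,4,4
6,4,2,2
6,2,2,2,2
4,4,4,2
4,4,2,2,2
4,2,2,2,2,2
2,2,2,2,2,2,2

15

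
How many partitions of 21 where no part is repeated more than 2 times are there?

243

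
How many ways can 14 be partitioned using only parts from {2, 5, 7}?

Listing the qualifying partitions of 14:
7,7
7,5,2
5,5,2,2
2,2,2,2,2,2,2

4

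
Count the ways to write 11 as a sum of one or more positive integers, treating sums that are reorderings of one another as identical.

56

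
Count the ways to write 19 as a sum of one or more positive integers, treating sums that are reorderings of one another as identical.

490

Counting exhaustively, 490 partitions satisfy the conditions.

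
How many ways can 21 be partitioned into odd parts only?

Systematic enumeration (by largest part, then next-largest, …) yields 76.

76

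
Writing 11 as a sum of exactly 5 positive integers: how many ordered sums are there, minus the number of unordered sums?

Compositions: C(10,4) = 210.
Unordered (partitions into 5 parts): 10.
Difference: 210 − 10 = 200.

200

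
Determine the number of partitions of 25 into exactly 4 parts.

120

Enumerating by decreasing first part gives 120 partitions in all.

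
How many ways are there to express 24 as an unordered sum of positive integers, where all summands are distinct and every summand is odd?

11

They are:
23, 1
21, 3
19, 5
17, 7
15, 9
15, 5, 3, 1
13, 11
13, 7, 3, 1
11, 9, 3, 1
11, 7, 5, 1
9, 7, 5, 3
That's 11 in total.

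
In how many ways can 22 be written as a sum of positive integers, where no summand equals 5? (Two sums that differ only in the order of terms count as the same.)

705

A full systematic count gives 705.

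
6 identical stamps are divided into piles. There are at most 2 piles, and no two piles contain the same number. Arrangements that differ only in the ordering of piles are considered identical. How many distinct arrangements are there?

3

Listing the qualifying partitions of 6:
6
5, 1
4, 2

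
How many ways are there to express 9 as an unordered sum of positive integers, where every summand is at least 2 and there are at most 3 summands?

7

Listing the qualifying partitions of 9:
9
2,7
3,6
4,5
2,2,5
2,3,4
3,3,3
Counting gives 7.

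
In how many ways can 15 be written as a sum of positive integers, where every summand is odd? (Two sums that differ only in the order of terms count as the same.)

27

There are too many to list fully; the first 12 (by largest part) are:
15
13, 1, 1
11, 3, 1
11, 1, 1, 1, 1
9, 5, 1
9, 3, 3
9, 3, 1, 1, 1
9, 1, 1, 1, 1, 1, 1
7, 7, 1
7, 5, 3
7, 5, 1, 1, 1
7, 3, 3, 1, 1
…and 15 more, for 27 total.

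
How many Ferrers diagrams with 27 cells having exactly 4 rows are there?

150

Enumerating by decreasing first part gives 150 partitions in all.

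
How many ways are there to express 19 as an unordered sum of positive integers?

Systematic enumeration (by largest part, then next-largest, …) yields 490.

490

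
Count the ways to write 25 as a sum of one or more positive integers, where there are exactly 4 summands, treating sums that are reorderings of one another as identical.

120

Counting exhaustively, 120 partitions satisfy the conditions.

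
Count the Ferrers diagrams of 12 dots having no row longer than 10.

75

Counting exhaustively, 75 partitions satisfy the conditions.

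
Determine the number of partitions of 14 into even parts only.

15

They are:
14
2,12
4,10
2,2,10
6,8
2,4,8
2,2,2,8
2,6,6
4,4,6
2,2,4,6
2,2,2,2,6
2,4,4,4
2,2,2,4,4
2,2,2,2,2,4
2,2,2,2,2,2,2
That's 15 in total.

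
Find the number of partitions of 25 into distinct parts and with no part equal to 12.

A full systematic count gives 125.

125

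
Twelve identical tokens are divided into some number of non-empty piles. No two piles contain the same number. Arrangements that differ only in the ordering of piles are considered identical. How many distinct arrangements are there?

15

Enumerating:
12
11 + 1
10 + 2
9 + 3
9 + 2 + 1
8 + 4
8 + 3 + 1
7 + 5
7 + 4 + 1
7 + 3 + 2
6 + 5 + 1
6 + 4 + 2
6 + 3 + 2 + 1
5 + 4 + 3
5 + 4 + 2 + 1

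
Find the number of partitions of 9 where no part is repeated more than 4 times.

25

Enumerating:
9
8+1
7+2
7+1+1
6+3
6+2+1
6+1+1+1
5+4
5+3+1
5+2+2
5+2+1+1
5+1+1+1+1
4+4+1
4+3+2
4+3+1+1
4+2+2+1
4+2+1+1+1
3+3+3
3+3+2+1
3+3+1+1+1
3+2+2+2
3+2+2+1+1
3+2+1+1+1+1
2+2+2+2+1
2+2+2+1+1+1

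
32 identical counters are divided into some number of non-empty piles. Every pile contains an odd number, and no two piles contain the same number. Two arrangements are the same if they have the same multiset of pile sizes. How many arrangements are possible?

They are:
1+31
3+29
5+27
7+25
9+23
1+3+5+23
11+21
1+3+7+21
13+19
1+3+9+19
1+5+7+19
15+17
1+3+11+17
1+5+9+17
3+5+7+17
1+3+13+15
1+5+11+15
1+7+9+15
3+5+9+15
1+7+11+13
3+5+11+13
3+7+9+13
5+7+9+11

23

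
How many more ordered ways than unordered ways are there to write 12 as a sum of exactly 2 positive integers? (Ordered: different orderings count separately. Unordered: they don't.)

5

Compositions: C(11,1) = 11.
Unordered (partitions into 2 parts): 6.
Difference: 11 − 6 = 5.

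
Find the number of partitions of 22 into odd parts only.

89

A full systematic count gives 89.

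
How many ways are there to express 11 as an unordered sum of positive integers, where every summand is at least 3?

The partitions of 11 that satisfy the conditions:
11
8+3
7+4
6+5
5+3+3
4+4+3

6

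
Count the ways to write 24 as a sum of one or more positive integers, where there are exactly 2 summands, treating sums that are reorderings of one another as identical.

12

They are:
23,1
22,2
21,3
20,4
19,5
18,6
17,7
16,8
15,9
14,10
13,11
12,12
That's 12 in total.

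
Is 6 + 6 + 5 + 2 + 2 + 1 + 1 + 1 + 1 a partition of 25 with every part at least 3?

No

The parts sum to 25, and the condition 'every summand is at least 3' is violated.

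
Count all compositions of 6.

32

There are 5 gaps and each independently is a cut or not, giving 2^5 = 32.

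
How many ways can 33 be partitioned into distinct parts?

A full systematic count gives 448.

448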